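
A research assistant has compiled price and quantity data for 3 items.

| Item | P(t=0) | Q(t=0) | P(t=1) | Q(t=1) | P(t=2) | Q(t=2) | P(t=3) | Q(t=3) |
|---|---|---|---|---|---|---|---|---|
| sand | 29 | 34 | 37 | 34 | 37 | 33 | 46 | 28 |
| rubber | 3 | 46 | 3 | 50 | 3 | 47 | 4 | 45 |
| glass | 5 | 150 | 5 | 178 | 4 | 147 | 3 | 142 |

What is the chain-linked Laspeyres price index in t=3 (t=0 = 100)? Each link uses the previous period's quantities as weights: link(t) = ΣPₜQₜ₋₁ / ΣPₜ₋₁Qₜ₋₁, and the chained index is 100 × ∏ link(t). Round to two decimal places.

116.32

Link t=0→t=1:
ΣP(t=1)Q(t=0) = 37×34 + 3×46 + 5×150 = 1258 + 138 + 750 = 2146
ΣP(t=0)Q(t=0) = 29×34 + 3×46 + 5×150 = 986 + 138 + 750 = 1874
link = 2146/1874 = 1.145144
Link t=1→t=2:
ΣP(t=2)Q(t=1) = 37×34 + 3×50 + 4×178 = 1258 + 150 + 712 = 2120
ΣP(t=1)Q(t=1) = 37×34 + 3×50 + 5×178 = 1258 + 150 + 890 = 2298
link = 2120/2298 = 0.922541
Link t=2→t=3:
ΣP(t=3)Q(t=2) = 46×33 + 4×47 + 3×147 = 1518 + 188 + 441 = 2147
ΣP(t=2)Q(t=2) = 37×33 + 3×47 + 4×147 = 1221 + 141 + 588 = 1950
link = 2147/1950 = 1.101026
Chained index = 100 × 1.145144 × 0.922541 × 1.101026 = 116.3171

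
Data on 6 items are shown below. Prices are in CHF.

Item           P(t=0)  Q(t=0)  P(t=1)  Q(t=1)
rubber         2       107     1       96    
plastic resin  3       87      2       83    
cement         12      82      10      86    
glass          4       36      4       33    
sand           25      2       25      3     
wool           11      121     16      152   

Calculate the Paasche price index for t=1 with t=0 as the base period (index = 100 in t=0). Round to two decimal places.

112.20

Paasche price index uses current-period quantities as weights.
ΣP(t=1)·Q(t=1) = 1×96 + 2×83 + 10×86 + 4×33 + 25×3 + 16×152 = 96 + 166 + 860 + 132 + 75 + 2432 = 3761
ΣP(t=0)·Q(t=1) = 2×96 + 3×83 + 12×86 + 4×33 + 25×3 + 11×152 = 192 + 249 + 1032 + 132 + 75 + 1672 = 3352
Index = 3761 / 3352 × 100 = 112.2017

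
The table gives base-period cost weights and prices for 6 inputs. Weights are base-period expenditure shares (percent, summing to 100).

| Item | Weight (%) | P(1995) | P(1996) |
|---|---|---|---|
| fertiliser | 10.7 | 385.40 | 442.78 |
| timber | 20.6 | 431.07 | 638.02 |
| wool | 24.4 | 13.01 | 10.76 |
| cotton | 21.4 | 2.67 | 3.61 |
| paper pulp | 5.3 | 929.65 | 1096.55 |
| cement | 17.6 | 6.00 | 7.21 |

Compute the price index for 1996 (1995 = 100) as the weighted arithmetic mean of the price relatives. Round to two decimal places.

119.30

fertiliser: 10.7 × (442.78/385.40) = 10.7 × 1.148884 = 12.2931
timber: 20.6 × (638.02/431.07) = 20.6 × 1.480084 = 30.4897
wool: 24.4 × (10.76/13.01) = 24.4 × 0.827056 = 20.1802
cotton: 21.4 × (3.61/2.67) = 21.4 × 1.352060 = 28.9341
paper pulp: 5.3 × (1096.55/929.65) = 5.3 × 1.179530 = 6.2515
cement: 17.6 × (7.21/6.00) = 17.6 × 1.201667 = 21.1493
Index = Σ wᵢ·(p₁ᵢ/p₀ᵢ) = 12.2931 + 30.4897 + 20.1802 + 28.9341 + 6.2515 + 21.1493 = 119.2979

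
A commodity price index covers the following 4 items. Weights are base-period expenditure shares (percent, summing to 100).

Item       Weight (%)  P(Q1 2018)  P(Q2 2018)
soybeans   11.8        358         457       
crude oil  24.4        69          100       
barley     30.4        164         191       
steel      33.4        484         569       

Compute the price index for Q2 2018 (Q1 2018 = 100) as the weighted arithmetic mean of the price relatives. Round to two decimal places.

soybeans: 11.8 × (457/358) = 11.8 × 1.276536 = 15.0631
crude oil: 24.4 × (100/69) = 24.4 × 1.449275 = 35.3623
barley: 30.4 × (191/164) = 30.4 × 1.164634 = 35.4049
steel: 33.4 × (569/484) = 33.4 × 1.175620 = 39.2657
Index = Σ wᵢ·(p₁ᵢ/p₀ᵢ) = 15.0631 + 35.3623 + 35.4049 + 39.2657 = 125.0960

125.10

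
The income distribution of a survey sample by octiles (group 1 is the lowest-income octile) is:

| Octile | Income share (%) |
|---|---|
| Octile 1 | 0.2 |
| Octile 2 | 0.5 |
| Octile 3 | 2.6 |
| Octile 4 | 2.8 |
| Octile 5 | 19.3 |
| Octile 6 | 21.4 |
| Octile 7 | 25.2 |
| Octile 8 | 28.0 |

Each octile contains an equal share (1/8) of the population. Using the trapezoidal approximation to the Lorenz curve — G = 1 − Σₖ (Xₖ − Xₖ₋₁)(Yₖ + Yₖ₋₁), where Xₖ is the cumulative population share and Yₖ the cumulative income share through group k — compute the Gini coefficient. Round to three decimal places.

Cumulative income shares Yₖ: 0.0020, 0.0070, 0.0330, 0.0610, 0.2540, 0.4680, 0.7200, 1.0000
Σ (Xₖ−Xₖ₋₁)(Yₖ+Yₖ₋₁) = (1/8)(0.0020+0.0000) + (1/8)(0.0070+0.0020) + (1/8)(0.0330+0.0070) + (1/8)(0.0610+0.0330) + (1/8)(0.2540+0.0610) + (1/8)(0.4680+0.2540) + (1/8)(0.7200+0.4680) + (1/8)(1.0000+0.7200)
  = 0.0003 + 0.0011 + 0.0050 + 0.0118 + 0.0394 + 0.0902 + 0.1485 + 0.2150 = 0.5112
G = 1 − 0.5112 = 0.4888

0.489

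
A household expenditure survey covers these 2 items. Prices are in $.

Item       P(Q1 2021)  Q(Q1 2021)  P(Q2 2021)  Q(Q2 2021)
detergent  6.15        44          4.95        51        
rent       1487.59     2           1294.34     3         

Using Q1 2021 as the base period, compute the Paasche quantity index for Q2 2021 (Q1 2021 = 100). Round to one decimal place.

Paasche quantity index uses current-period prices as weights.
ΣP(Q2 2021)·Q(Q2 2021) = 4.95×51 + 1294.34×3 = 252.45 + 3883.02 = 4135.47
ΣP(Q2 2021)·Q(Q1 2021) = 4.95×44 + 1294.34×2 = 217.8 + 2588.68 = 2806.48
Index = 4135.47 / 2806.48 × 100 = 147.3543

147.4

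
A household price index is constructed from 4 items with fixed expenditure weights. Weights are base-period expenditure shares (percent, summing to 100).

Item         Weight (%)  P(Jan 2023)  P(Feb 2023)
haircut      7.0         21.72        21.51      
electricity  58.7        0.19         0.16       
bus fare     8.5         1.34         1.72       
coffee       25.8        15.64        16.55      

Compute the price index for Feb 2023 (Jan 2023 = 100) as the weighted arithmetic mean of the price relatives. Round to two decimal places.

94.58

haircut: 7.0 × (21.51/21.72) = 7.0 × 0.990331 = 6.9323
electricity: 58.7 × (0.16/0.19) = 58.7 × 0.842105 = 49.4316
bus fare: 8.5 × (1.72/1.34) = 8.5 × 1.283582 = 10.9104
coffee: 25.8 × (16.55/15.64) = 25.8 × 1.058184 = 27.3012
Index = Σ wᵢ·(p₁ᵢ/p₀ᵢ) = 6.9323 + 49.4316 + 10.9104 + 27.3012 = 94.5755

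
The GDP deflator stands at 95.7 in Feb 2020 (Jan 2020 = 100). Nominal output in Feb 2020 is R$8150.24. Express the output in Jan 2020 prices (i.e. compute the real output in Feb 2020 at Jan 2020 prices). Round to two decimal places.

Real = Nominal ÷ (Index/100) = 8150.24 ÷ (95.7/100)
     = 8150.24 ÷ 0.957 = 8516.4472

8516.45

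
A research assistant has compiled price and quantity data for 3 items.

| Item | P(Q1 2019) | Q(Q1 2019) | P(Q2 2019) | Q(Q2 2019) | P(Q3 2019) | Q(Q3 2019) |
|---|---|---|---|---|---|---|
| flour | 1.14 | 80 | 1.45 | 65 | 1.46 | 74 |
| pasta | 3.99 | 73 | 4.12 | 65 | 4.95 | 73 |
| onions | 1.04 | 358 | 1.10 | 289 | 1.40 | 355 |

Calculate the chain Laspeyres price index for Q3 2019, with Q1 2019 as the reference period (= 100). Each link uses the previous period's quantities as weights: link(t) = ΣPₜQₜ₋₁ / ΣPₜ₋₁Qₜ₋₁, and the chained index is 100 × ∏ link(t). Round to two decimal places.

129.71

Link Q1 2019→Q2 2019:
ΣP(Q2 2019)Q(Q1 2019) = 1.45×80 + 4.12×73 + 1.10×358 = 116 + 300.76 + 393.8 = 810.56
ΣP(Q1 2019)Q(Q1 2019) = 1.14×80 + 3.99×73 + 1.04×358 = 91.2 + 291.27 + 372.32 = 754.79
link = 810.56/754.79 = 1.073888
Link Q2 2019→Q3 2019:
ΣP(Q3 2019)Q(Q2 2019) = 1.46×65 + 4.95×65 + 1.40×289 = 94.9 + 321.75 + 404.6 = 821.25
ΣP(Q2 2019)Q(Q2 2019) = 1.45×65 + 4.12×65 + 1.10×289 = 94.25 + 267.8 + 317.9 = 679.95
link = 821.25/679.95 = 1.207809
Chained index = 100 × 1.073888 × 1.207809 = 129.7052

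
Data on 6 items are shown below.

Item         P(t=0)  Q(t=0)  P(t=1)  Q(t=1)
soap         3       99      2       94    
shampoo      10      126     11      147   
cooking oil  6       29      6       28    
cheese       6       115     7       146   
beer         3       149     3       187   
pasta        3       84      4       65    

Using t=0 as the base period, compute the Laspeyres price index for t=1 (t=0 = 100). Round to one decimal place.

Laspeyres price index uses base-period quantities as weights.
ΣP(t=1)·Q(t=0) = 2×99 + 11×126 + 6×29 + 7×115 + 3×149 + 4×84 = 198 + 1386 + 174 + 805 + 447 + 336 = 3346
ΣP(t=0)·Q(t=0) = 3×99 + 10×126 + 6×29 + 6×115 + 3×149 + 3×84 = 297 + 1260 + 174 + 690 + 447 + 252 = 3120
Index = 3346 / 3120 × 100 = 107.2436

107.2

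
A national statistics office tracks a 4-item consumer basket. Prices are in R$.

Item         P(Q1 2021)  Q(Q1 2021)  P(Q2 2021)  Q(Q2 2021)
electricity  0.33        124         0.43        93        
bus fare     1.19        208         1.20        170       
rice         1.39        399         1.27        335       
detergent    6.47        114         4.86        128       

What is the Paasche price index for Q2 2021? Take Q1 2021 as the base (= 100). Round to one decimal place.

Paasche price index uses current-period quantities as weights.
ΣP(Q2 2021)·Q(Q2 2021) = 0.43×93 + 1.20×170 + 1.27×335 + 4.86×128 = 39.99 + 204 + 425.45 + 622.08 = 1291.52
ΣP(Q1 2021)·Q(Q2 2021) = 0.33×93 + 1.19×170 + 1.39×335 + 6.47×128 = 30.69 + 202.3 + 465.65 + 828.16 = 1526.8
Index = 1291.52 / 1526.8 × 100 = 84.5900

84.6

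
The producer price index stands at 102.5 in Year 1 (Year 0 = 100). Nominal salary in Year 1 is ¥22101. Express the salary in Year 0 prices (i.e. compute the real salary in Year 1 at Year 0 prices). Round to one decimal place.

Real = Nominal ÷ (Index/100) = 22101 ÷ (102.5/100)
     = 22101 ÷ 1.025 = 21561.9512

21562.0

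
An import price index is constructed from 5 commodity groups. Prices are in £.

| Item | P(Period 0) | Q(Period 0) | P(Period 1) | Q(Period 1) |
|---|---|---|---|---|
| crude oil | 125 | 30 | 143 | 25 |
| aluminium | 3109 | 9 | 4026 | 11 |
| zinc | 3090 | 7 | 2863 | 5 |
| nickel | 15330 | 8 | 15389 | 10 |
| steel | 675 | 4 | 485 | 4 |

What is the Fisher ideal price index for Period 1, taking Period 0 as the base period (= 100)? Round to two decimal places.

104.15

Laspeyres component (base-period weights):
ΣP(Period 1)Q(Period 0) = 143×30 + 4026×9 + 2863×7 + 15389×8 + 485×4 = 4290 + 36234 + 20041 + 123112 + 1940 = 185617
ΣP(Period 0)Q(Period 0) = 125×30 + 3109×9 + 3090×7 + 15330×8 + 675×4 = 3750 + 27981 + 21630 + 122640 + 2700 = 178701
L = 185617 / 178701 × 100 = 103.8702
Paasche component (current-period weights):
ΣP(Period 1)Q(Period 1) = 143×25 + 4026×11 + 2863×5 + 15389×10 + 485×4 = 3575 + 44286 + 14315 + 153890 + 1940 = 218006
ΣP(Period 0)Q(Period 1) = 125×25 + 3109×11 + 3090×5 + 15330×10 + 675×4 = 3125 + 34199 + 15450 + 153300 + 2700 = 208774
P = 218006 / 208774 × 100 = 104.4220
Fisher = √(L × P) = √(103.8702 × 104.4220) = 104.1457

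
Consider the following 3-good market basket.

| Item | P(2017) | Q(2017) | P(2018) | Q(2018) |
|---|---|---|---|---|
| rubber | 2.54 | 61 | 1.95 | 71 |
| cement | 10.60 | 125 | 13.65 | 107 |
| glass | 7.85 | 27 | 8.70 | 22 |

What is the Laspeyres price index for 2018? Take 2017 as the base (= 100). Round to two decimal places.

121.76

Laspeyres price index uses base-period quantities as weights.
ΣP(2018)·Q(2017) = 1.95×61 + 13.65×125 + 8.70×27 = 118.95 + 1706.25 + 234.9 = 2060.1
ΣP(2017)·Q(2017) = 2.54×61 + 10.60×125 + 7.85×27 = 154.94 + 1325 + 211.95 = 1691.89
Index = 2060.1 / 1691.89 × 100 = 121.7632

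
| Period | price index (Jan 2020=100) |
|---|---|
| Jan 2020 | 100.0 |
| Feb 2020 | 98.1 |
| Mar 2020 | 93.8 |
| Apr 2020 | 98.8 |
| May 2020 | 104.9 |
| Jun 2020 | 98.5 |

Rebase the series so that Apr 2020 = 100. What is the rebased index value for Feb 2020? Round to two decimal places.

99.29

Rebased(Feb 2020) = 98.1 / 98.8 × 100 = 99.2915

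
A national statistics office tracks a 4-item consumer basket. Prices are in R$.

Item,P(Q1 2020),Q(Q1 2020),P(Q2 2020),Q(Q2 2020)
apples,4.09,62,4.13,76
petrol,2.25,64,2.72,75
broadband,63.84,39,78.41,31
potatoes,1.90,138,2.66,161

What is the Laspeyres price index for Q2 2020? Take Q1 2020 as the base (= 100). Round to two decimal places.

Laspeyres price index uses base-period quantities as weights.
ΣP(Q2 2020)·Q(Q1 2020) = 4.13×62 + 2.72×64 + 78.41×39 + 2.66×138 = 256.06 + 174.08 + 3057.99 + 367.08 = 3855.21
ΣP(Q1 2020)·Q(Q1 2020) = 4.09×62 + 2.25×64 + 63.84×39 + 1.90×138 = 253.58 + 144 + 2489.76 + 262.2 = 3149.54
Index = 3855.21 / 3149.54 × 100 = 122.4055

122.41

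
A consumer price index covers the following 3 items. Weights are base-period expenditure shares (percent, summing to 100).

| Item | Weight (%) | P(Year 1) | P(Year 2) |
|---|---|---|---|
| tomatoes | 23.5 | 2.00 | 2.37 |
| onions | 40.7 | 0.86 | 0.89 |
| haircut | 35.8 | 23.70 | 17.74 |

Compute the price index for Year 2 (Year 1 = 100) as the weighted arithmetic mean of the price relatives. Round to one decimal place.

tomatoes: 23.5 × (2.37/2.00) = 23.5 × 1.185000 = 27.8475
onions: 40.7 × (0.89/0.86) = 40.7 × 1.034884 = 42.1198
haircut: 35.8 × (17.74/23.70) = 35.8 × 0.748523 = 26.7971
Index = Σ wᵢ·(p₁ᵢ/p₀ᵢ) = 27.8475 + 42.1198 + 26.7971 = 96.7644

96.8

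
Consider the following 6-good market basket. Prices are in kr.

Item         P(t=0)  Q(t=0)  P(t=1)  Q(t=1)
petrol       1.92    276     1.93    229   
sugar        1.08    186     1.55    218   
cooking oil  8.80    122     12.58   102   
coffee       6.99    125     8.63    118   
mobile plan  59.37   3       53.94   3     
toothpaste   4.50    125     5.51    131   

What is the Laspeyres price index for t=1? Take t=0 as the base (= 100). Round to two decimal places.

Laspeyres price index uses base-period quantities as weights.
ΣP(t=1)·Q(t=0) = 1.93×276 + 1.55×186 + 12.58×122 + 8.63×125 + 53.94×3 + 5.51×125 = 532.68 + 288.3 + 1534.76 + 1078.75 + 161.82 + 688.75 = 4285.06
ΣP(t=0)·Q(t=0) = 1.92×276 + 1.08×186 + 8.80×122 + 6.99×125 + 59.37×3 + 4.50×125 = 529.92 + 200.88 + 1073.6 + 873.75 + 178.11 + 562.5 = 3418.76
Index = 4285.06 / 3418.76 × 100 = 125.3396

125.34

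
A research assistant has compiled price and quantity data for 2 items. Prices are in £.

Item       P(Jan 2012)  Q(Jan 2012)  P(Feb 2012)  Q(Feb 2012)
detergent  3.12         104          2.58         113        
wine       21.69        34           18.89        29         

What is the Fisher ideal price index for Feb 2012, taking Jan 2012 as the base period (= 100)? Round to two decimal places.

Laspeyres component (base-period weights):
ΣP(Feb 2012)Q(Jan 2012) = 2.58×104 + 18.89×34 = 268.32 + 642.26 = 910.58
ΣP(Jan 2012)Q(Jan 2012) = 3.12×104 + 21.69×34 = 324.48 + 737.46 = 1061.94
L = 910.58 / 1061.94 × 100 = 85.7468
Paasche component (current-period weights):
ΣP(Feb 2012)Q(Feb 2012) = 2.58×113 + 18.89×29 = 291.54 + 547.81 = 839.35
ΣP(Jan 2012)Q(Feb 2012) = 3.12×113 + 21.69×29 = 352.56 + 629.01 = 981.57
P = 839.35 / 981.57 × 100 = 85.5110
Fisher = √(L × P) = √(85.7468 × 85.5110) = 85.6288

85.63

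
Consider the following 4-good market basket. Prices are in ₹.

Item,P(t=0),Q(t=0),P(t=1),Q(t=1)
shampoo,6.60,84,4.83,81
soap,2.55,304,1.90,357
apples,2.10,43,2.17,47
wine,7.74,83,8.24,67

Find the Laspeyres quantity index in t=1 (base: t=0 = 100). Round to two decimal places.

Laspeyres quantity index uses base-period prices as weights.
ΣP(t=0)·Q(t=1) = 6.60×81 + 2.55×357 + 2.10×47 + 7.74×67 = 534.6 + 910.35 + 98.7 + 518.58 = 2062.23
ΣP(t=0)·Q(t=0) = 6.60×84 + 2.55×304 + 2.10×43 + 7.74×83 = 554.4 + 775.2 + 90.3 + 642.42 = 2062.32
Index = 2062.23 / 2062.32 × 100 = 99.9956

100.00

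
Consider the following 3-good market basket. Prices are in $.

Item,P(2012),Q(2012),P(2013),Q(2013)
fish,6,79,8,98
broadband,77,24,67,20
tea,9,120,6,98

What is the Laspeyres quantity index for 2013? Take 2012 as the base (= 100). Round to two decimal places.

88.48

Laspeyres quantity index uses base-period prices as weights.
ΣP(2012)·Q(2013) = 6×98 + 77×20 + 9×98 = 588 + 1540 + 882 = 3010
ΣP(2012)·Q(2012) = 6×79 + 77×24 + 9×120 = 474 + 1848 + 1080 = 3402
Index = 3010 / 3402 × 100 = 88.4774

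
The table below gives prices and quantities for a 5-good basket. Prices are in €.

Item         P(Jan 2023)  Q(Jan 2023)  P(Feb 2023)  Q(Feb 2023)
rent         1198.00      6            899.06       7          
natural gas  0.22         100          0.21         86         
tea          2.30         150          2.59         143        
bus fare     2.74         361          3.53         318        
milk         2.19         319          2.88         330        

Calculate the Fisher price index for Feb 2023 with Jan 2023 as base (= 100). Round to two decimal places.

85.64

Laspeyres component (base-period weights):
ΣP(Feb 2023)Q(Jan 2023) = 899.06×6 + 0.21×100 + 2.59×150 + 3.53×361 + 2.88×319 = 5394.36 + 21 + 388.5 + 1274.33 + 918.72 = 7996.91
ΣP(Jan 2023)Q(Jan 2023) = 1198.00×6 + 0.22×100 + 2.30×150 + 2.74×361 + 2.19×319 = 7188 + 22 + 345 + 989.14 + 698.61 = 9242.75
L = 7996.91 / 9242.75 × 100 = 86.5209
Paasche component (current-period weights):
ΣP(Feb 2023)Q(Feb 2023) = 899.06×7 + 0.21×86 + 2.59×143 + 3.53×318 + 2.88×330 = 6293.42 + 18.06 + 370.37 + 1122.54 + 950.4 = 8754.79
ΣP(Jan 2023)Q(Feb 2023) = 1198.00×7 + 0.22×86 + 2.30×143 + 2.74×318 + 2.19×330 = 8386 + 18.92 + 328.9 + 871.32 + 722.7 = 10327.84
P = 8754.79 / 10327.84 × 100 = 84.7688
Fisher = √(L × P) = √(86.5209 × 84.7688) = 85.6404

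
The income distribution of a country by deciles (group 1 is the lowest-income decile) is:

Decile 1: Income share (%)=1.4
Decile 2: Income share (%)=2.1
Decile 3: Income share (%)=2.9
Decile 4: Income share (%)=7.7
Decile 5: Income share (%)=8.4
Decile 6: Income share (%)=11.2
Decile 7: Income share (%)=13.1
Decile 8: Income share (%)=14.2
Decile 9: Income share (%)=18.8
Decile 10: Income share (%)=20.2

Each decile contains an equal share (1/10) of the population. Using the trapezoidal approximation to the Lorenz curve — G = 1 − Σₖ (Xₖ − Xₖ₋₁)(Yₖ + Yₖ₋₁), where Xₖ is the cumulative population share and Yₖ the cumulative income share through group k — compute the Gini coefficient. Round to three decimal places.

0.362

Cumulative income shares Yₖ: 0.0140, 0.0350, 0.0640, 0.1410, 0.2250, 0.3370, 0.4680, 0.6100, 0.7980, 1.0000
Σ (Xₖ−Xₖ₋₁)(Yₖ+Yₖ₋₁) = (1/10)(0.0140+0.0000) + (1/10)(0.0350+0.0140) + (1/10)(0.0640+0.0350) + (1/10)(0.1410+0.0640) + (1/10)(0.2250+0.1410) + (1/10)(0.3370+0.2250) + (1/10)(0.4680+0.3370) + (1/10)(0.6100+0.4680) + (1/10)(0.7980+0.6100) + (1/10)(1.0000+0.7980)
  = 0.0014 + 0.0049 + 0.0099 + 0.0205 + 0.0366 + 0.0562 + 0.0805 + 0.1078 + 0.1408 + 0.1798 = 0.6384
G = 1 − 0.6384 = 0.3616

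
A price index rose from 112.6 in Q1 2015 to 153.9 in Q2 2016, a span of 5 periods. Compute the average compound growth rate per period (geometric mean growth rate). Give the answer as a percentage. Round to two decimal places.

Growth factor = (153.9/112.6)^(1/5) = (1.366785)^(1/5) = 1.064486
Growth rate = 1.064486 − 1 = 0.064486 = 6.4486%

6.45%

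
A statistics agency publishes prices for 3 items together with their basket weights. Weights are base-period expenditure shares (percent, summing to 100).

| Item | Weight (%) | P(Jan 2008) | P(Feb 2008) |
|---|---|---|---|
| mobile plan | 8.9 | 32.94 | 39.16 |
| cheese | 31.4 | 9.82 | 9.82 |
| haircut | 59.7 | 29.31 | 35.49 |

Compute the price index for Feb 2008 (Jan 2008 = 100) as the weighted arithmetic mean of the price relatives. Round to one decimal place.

114.3

mobile plan: 8.9 × (39.16/32.94) = 8.9 × 1.188828 = 10.5806
cheese: 31.4 × (9.82/9.82) = 31.4 × 1.000000 = 31.4000
haircut: 59.7 × (35.49/29.31) = 59.7 × 1.210850 = 72.2877
Index = Σ wᵢ·(p₁ᵢ/p₀ᵢ) = 10.5806 + 31.4000 + 72.2877 = 114.2683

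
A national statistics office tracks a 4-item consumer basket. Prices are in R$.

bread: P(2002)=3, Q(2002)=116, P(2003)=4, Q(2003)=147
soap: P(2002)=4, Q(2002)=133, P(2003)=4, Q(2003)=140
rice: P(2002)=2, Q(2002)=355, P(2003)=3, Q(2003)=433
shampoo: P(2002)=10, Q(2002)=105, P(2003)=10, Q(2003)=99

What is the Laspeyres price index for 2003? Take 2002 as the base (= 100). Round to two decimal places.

Laspeyres price index uses base-period quantities as weights.
ΣP(2003)·Q(2002) = 4×116 + 4×133 + 3×355 + 10×105 = 464 + 532 + 1065 + 1050 = 3111
ΣP(2002)·Q(2002) = 3×116 + 4×133 + 2×355 + 10×105 = 348 + 532 + 710 + 1050 = 2640
Index = 3111 / 2640 × 100 = 117.8409

117.84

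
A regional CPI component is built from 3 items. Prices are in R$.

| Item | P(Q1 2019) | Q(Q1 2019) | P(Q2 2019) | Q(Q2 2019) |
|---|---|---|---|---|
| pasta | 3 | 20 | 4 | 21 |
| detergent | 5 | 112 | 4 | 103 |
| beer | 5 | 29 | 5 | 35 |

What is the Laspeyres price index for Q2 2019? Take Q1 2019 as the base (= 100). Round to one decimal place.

Laspeyres price index uses base-period quantities as weights.
ΣP(Q2 2019)·Q(Q1 2019) = 4×20 + 4×112 + 5×29 = 80 + 448 + 145 = 673
ΣP(Q1 2019)·Q(Q1 2019) = 3×20 + 5×112 + 5×29 = 60 + 560 + 145 = 765
Index = 673 / 765 × 100 = 87.9739

88.0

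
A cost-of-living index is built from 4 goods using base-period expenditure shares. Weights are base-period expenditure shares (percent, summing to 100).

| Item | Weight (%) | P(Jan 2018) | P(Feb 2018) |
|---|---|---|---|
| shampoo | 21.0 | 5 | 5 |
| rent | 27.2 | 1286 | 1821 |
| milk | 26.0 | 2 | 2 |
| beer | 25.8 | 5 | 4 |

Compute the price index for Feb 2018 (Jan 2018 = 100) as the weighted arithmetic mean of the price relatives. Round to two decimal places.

shampoo: 21.0 × (5/5) = 21.0 × 1.000000 = 21.0000
rent: 27.2 × (1821/1286) = 27.2 × 1.416019 = 38.5157
milk: 26.0 × (2/2) = 26.0 × 1.000000 = 26.0000
beer: 25.8 × (4/5) = 25.8 × 0.800000 = 20.6400
Index = Σ wᵢ·(p₁ᵢ/p₀ᵢ) = 21.0000 + 38.5157 + 26.0000 + 20.6400 = 106.1557

106.16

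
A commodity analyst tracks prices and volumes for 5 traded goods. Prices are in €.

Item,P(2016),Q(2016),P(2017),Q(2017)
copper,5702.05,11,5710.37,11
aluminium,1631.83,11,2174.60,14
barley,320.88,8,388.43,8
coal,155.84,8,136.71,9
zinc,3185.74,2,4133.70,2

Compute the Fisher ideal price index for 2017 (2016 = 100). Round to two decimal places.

Laspeyres component (base-period weights):
ΣP(2017)Q(2016) = 5710.37×11 + 2174.60×11 + 388.43×8 + 136.71×8 + 4133.70×2 = 62814.07 + 23920.6 + 3107.44 + 1093.68 + 8267.4 = 99203.19
ΣP(2016)Q(2016) = 5702.05×11 + 1631.83×11 + 320.88×8 + 155.84×8 + 3185.74×2 = 62722.55 + 17950.13 + 2567.04 + 1246.72 + 6371.48 = 90857.92
L = 99203.19 / 90857.92 × 100 = 109.1850
Paasche component (current-period weights):
ΣP(2017)Q(2017) = 5710.37×11 + 2174.60×14 + 388.43×8 + 136.71×9 + 4133.70×2 = 62814.07 + 30444.4 + 3107.44 + 1230.39 + 8267.4 = 105863.7
ΣP(2016)Q(2017) = 5702.05×11 + 1631.83×14 + 320.88×8 + 155.84×9 + 3185.74×2 = 62722.55 + 22845.62 + 2567.04 + 1402.56 + 6371.48 = 95909.25
P = 105863.7 / 95909.25 × 100 = 110.3790
Fisher = √(L × P) = √(109.1850 × 110.3790) = 109.7804

109.78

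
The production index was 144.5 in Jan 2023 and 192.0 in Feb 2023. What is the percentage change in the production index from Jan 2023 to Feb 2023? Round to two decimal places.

32.87%

Change = (192.0 − 144.5) / 144.5 × 100
       = 47.5 / 144.5 × 100 = 32.8720%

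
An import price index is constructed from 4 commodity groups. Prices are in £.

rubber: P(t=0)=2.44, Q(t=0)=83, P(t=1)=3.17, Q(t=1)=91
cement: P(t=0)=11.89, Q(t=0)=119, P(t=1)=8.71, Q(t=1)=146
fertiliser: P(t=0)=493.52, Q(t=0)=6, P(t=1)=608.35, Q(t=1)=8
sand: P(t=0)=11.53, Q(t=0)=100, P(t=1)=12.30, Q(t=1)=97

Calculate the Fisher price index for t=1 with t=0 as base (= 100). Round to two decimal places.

Laspeyres component (base-period weights):
ΣP(t=1)Q(t=0) = 3.17×83 + 8.71×119 + 608.35×6 + 12.30×100 = 263.11 + 1036.49 + 3650.1 + 1230 = 6179.7
ΣP(t=0)Q(t=0) = 2.44×83 + 11.89×119 + 493.52×6 + 11.53×100 = 202.52 + 1414.91 + 2961.12 + 1153 = 5731.55
L = 6179.7 / 5731.55 × 100 = 107.8190
Paasche component (current-period weights):
ΣP(t=1)Q(t=1) = 3.17×91 + 8.71×146 + 608.35×8 + 12.30×97 = 288.47 + 1271.66 + 4866.8 + 1193.1 = 7620.03
ΣP(t=0)Q(t=1) = 2.44×91 + 11.89×146 + 493.52×8 + 11.53×97 = 222.04 + 1735.94 + 3948.16 + 1118.41 = 7024.55
P = 7620.03 / 7024.55 × 100 = 108.4771
Fisher = √(L × P) = √(107.8190 × 108.4771) = 108.1476

108.15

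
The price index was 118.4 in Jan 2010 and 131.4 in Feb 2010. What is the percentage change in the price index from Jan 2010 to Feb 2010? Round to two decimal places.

10.98%

Change = (131.4 − 118.4) / 118.4 × 100
       = 13.0 / 118.4 × 100 = 10.9797%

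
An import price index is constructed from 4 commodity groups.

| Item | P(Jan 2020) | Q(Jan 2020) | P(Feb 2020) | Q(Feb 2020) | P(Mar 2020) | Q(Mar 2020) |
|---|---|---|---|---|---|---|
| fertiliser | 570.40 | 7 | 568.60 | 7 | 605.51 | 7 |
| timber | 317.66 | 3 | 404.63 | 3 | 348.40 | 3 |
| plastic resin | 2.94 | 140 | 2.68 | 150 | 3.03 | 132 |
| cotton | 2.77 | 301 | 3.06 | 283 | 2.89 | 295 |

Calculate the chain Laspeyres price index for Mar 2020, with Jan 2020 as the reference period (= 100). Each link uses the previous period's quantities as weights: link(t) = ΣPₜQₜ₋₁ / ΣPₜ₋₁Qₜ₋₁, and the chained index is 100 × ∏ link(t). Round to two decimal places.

106.36

Link Jan 2020→Feb 2020:
ΣP(Feb 2020)Q(Jan 2020) = 568.60×7 + 404.63×3 + 2.68×140 + 3.06×301 = 3980.2 + 1213.89 + 375.2 + 921.06 = 6490.35
ΣP(Jan 2020)Q(Jan 2020) = 570.40×7 + 317.66×3 + 2.94×140 + 2.77×301 = 3992.8 + 952.98 + 411.6 + 833.77 = 6191.15
link = 6490.35/6191.15 = 1.048327
Link Feb 2020→Mar 2020:
ΣP(Mar 2020)Q(Feb 2020) = 605.51×7 + 348.40×3 + 3.03×150 + 2.89×283 = 4238.57 + 1045.2 + 454.5 + 817.87 = 6556.14
ΣP(Feb 2020)Q(Feb 2020) = 568.60×7 + 404.63×3 + 2.68×150 + 3.06×283 = 3980.2 + 1213.89 + 402 + 865.98 = 6462.07
link = 6556.14/6462.07 = 1.014557
Chained index = 100 × 1.048327 × 1.014557 = 106.3588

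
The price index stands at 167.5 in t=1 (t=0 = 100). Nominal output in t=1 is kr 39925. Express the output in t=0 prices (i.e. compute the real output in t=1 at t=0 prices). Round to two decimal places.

Real = Nominal ÷ (Index/100) = 39925 ÷ (167.5/100)
     = 39925 ÷ 1.675 = 23835.8209

23835.82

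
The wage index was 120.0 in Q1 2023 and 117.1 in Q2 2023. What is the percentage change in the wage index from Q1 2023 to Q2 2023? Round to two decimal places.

-2.42%

Change = (117.1 − 120.0) / 120.0 × 100
       = -2.9 / 120.0 × 100 = -2.4167%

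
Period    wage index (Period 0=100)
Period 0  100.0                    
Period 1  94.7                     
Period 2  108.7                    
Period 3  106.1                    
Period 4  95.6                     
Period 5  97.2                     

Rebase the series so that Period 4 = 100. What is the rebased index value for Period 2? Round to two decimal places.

113.70

Rebased(Period 2) = 108.7 / 95.6 × 100 = 113.7029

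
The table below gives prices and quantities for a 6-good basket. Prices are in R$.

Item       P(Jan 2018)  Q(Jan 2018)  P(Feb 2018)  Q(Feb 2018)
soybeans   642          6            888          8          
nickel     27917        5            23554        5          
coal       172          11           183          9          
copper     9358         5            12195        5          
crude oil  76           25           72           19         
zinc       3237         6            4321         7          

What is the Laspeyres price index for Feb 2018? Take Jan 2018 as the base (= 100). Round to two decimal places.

100.17

Laspeyres price index uses base-period quantities as weights.
ΣP(Feb 2018)·Q(Jan 2018) = 888×6 + 23554×5 + 183×11 + 12195×5 + 72×25 + 4321×6 = 5328 + 117770 + 2013 + 60975 + 1800 + 25926 = 213812
ΣP(Jan 2018)·Q(Jan 2018) = 642×6 + 27917×5 + 172×11 + 9358×5 + 76×25 + 3237×6 = 3852 + 139585 + 1892 + 46790 + 1900 + 19422 = 213441
Index = 213812 / 213441 × 100 = 100.1738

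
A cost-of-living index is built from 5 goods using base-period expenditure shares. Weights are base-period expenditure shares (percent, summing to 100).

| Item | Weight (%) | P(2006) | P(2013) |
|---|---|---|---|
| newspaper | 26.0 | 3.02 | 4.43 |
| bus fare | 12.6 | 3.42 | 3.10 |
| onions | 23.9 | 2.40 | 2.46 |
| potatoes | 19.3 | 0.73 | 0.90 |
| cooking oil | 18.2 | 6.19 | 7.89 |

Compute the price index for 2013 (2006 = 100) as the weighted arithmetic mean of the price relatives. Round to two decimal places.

newspaper: 26.0 × (4.43/3.02) = 26.0 × 1.466887 = 38.1391
bus fare: 12.6 × (3.10/3.42) = 12.6 × 0.906433 = 11.4211
onions: 23.9 × (2.46/2.40) = 23.9 × 1.025000 = 24.4975
potatoes: 19.3 × (0.90/0.73) = 19.3 × 1.232877 = 23.7945
cooking oil: 18.2 × (7.89/6.19) = 18.2 × 1.274637 = 23.1984
Index = Σ wᵢ·(p₁ᵢ/p₀ᵢ) = 38.1391 + 11.4211 + 24.4975 + 23.7945 + 23.1984 = 121.0505

121.05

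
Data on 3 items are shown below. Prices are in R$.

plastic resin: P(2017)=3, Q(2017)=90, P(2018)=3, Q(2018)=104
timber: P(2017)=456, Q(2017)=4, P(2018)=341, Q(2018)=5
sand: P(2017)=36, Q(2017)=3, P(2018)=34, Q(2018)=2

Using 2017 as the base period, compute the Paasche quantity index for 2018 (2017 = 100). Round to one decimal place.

120.1

Paasche quantity index uses current-period prices as weights.
ΣP(2018)·Q(2018) = 3×104 + 341×5 + 34×2 = 312 + 1705 + 68 = 2085
ΣP(2018)·Q(2017) = 3×90 + 341×4 + 34×3 = 270 + 1364 + 102 = 1736
Index = 2085 / 1736 × 100 = 120.1037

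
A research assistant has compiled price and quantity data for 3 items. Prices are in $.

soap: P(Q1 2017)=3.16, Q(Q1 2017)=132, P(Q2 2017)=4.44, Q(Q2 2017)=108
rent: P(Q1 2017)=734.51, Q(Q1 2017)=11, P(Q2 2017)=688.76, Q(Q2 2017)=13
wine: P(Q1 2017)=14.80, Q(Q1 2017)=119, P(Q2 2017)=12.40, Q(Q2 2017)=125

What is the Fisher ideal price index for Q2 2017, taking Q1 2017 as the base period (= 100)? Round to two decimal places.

93.76

Laspeyres component (base-period weights):
ΣP(Q2 2017)Q(Q1 2017) = 4.44×132 + 688.76×11 + 12.40×119 = 586.08 + 7576.36 + 1475.6 = 9638.04
ΣP(Q1 2017)Q(Q1 2017) = 3.16×132 + 734.51×11 + 14.80×119 = 417.12 + 8079.61 + 1761.2 = 10257.93
L = 9638.04 / 10257.93 × 100 = 93.9570
Paasche component (current-period weights):
ΣP(Q2 2017)Q(Q2 2017) = 4.44×108 + 688.76×13 + 12.40×125 = 479.52 + 8953.88 + 1550 = 10983.4
ΣP(Q1 2017)Q(Q2 2017) = 3.16×108 + 734.51×13 + 14.80×125 = 341.28 + 9548.63 + 1850 = 11739.91
P = 10983.4 / 11739.91 × 100 = 93.5561
Fisher = √(L × P) = √(93.9570 × 93.5561) = 93.7563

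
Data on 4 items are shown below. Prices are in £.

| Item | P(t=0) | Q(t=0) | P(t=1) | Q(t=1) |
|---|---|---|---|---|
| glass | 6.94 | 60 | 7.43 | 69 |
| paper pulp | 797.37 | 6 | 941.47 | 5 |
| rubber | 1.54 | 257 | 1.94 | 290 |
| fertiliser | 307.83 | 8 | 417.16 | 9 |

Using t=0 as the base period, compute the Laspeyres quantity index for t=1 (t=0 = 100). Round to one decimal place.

95.3

Laspeyres quantity index uses base-period prices as weights.
ΣP(t=0)·Q(t=1) = 6.94×69 + 797.37×5 + 1.54×290 + 307.83×9 = 478.86 + 3986.85 + 446.6 + 2770.47 = 7682.78
ΣP(t=0)·Q(t=0) = 6.94×60 + 797.37×6 + 1.54×257 + 307.83×8 = 416.4 + 4784.22 + 395.78 + 2462.64 = 8059.04
Index = 7682.78 / 8059.04 × 100 = 95.3312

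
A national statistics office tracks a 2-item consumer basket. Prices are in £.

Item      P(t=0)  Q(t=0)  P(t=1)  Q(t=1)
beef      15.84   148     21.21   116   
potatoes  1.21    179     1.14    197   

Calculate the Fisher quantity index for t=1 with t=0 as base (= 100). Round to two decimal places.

80.68

Laspeyres component (base-period weights):
ΣP(t=0)Q(t=1) = 15.84×116 + 1.21×197 = 1837.44 + 238.37 = 2075.81
ΣP(t=0)Q(t=0) = 15.84×148 + 1.21×179 = 2344.32 + 216.59 = 2560.91
L = 2075.81 / 2560.91 × 100 = 81.0575
Paasche component (current-period weights):
ΣP(t=1)Q(t=1) = 21.21×116 + 1.14×197 = 2460.36 + 224.58 = 2684.94
ΣP(t=1)Q(t=0) = 21.21×148 + 1.14×179 = 3139.08 + 204.06 = 3343.14
P = 2684.94 / 3343.14 × 100 = 80.3119
Fisher = √(L × P) = √(81.0575 × 80.3119) = 80.6839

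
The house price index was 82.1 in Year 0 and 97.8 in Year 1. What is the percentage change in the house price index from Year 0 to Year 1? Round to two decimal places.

19.12%

Change = (97.8 − 82.1) / 82.1 × 100
       = 15.7 / 82.1 × 100 = 19.1230%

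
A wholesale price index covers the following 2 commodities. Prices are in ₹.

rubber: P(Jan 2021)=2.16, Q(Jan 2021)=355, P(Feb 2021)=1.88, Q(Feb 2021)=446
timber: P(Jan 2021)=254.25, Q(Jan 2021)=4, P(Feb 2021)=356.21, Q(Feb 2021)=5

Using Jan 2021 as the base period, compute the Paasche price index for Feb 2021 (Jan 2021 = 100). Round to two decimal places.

117.23

Paasche price index uses current-period quantities as weights.
ΣP(Feb 2021)·Q(Feb 2021) = 1.88×446 + 356.21×5 = 838.48 + 1781.05 = 2619.53
ΣP(Jan 2021)·Q(Feb 2021) = 2.16×446 + 254.25×5 = 963.36 + 1271.25 = 2234.61
Index = 2619.53 / 2234.61 × 100 = 117.2254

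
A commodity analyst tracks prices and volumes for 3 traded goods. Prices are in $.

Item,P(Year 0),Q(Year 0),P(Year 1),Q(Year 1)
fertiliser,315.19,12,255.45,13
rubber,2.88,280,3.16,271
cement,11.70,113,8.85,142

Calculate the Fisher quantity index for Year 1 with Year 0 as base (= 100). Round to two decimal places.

Laspeyres component (base-period weights):
ΣP(Year 0)Q(Year 1) = 315.19×13 + 2.88×271 + 11.70×142 = 4097.47 + 780.48 + 1661.4 = 6539.35
ΣP(Year 0)Q(Year 0) = 315.19×12 + 2.88×280 + 11.70×113 = 3782.28 + 806.4 + 1322.1 = 5910.78
L = 6539.35 / 5910.78 × 100 = 110.6343
Paasche component (current-period weights):
ΣP(Year 1)Q(Year 1) = 255.45×13 + 3.16×271 + 8.85×142 = 3320.85 + 856.36 + 1256.7 = 5433.91
ΣP(Year 1)Q(Year 0) = 255.45×12 + 3.16×280 + 8.85×113 = 3065.4 + 884.8 + 1000.05 = 4950.25
P = 5433.91 / 4950.25 × 100 = 109.7704
Fisher = √(L × P) = √(110.6343 × 109.7704) = 110.2015

110.20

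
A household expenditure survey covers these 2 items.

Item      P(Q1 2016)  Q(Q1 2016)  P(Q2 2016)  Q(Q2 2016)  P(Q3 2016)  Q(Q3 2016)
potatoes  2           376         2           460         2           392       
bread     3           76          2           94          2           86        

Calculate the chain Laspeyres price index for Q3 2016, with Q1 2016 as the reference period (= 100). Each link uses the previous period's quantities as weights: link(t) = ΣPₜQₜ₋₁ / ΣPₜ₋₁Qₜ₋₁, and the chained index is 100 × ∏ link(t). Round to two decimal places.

92.24

Link Q1 2016→Q2 2016:
ΣP(Q2 2016)Q(Q1 2016) = 2×376 + 2×76 = 752 + 152 = 904
ΣP(Q1 2016)Q(Q1 2016) = 2×376 + 3×76 = 752 + 228 = 980
link = 904/980 = 0.922449
Link Q2 2016→Q3 2016:
ΣP(Q3 2016)Q(Q2 2016) = 2×460 + 2×94 = 920 + 188 = 1108
ΣP(Q2 2016)Q(Q2 2016) = 2×460 + 2×94 = 920 + 188 = 1108
link = 1108/1108 = 1.000000
Chained index = 100 × 0.922449 × 1.000000 = 92.2449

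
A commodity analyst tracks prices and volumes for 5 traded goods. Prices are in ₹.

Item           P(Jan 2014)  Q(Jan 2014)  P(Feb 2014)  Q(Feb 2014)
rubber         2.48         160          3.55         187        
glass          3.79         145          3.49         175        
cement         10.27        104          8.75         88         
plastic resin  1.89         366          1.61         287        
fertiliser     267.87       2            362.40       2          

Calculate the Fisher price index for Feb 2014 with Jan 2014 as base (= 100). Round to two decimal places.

Laspeyres component (base-period weights):
ΣP(Feb 2014)Q(Jan 2014) = 3.55×160 + 3.49×145 + 8.75×104 + 1.61×366 + 362.40×2 = 568 + 506.05 + 910 + 589.26 + 724.8 = 3298.11
ΣP(Jan 2014)Q(Jan 2014) = 2.48×160 + 3.79×145 + 10.27×104 + 1.89×366 + 267.87×2 = 396.8 + 549.55 + 1068.08 + 691.74 + 535.74 = 3241.91
L = 3298.11 / 3241.91 × 100 = 101.7335
Paasche component (current-period weights):
ΣP(Feb 2014)Q(Feb 2014) = 3.55×187 + 3.49×175 + 8.75×88 + 1.61×287 + 362.40×2 = 663.85 + 610.75 + 770 + 462.07 + 724.8 = 3231.47
ΣP(Jan 2014)Q(Feb 2014) = 2.48×187 + 3.79×175 + 10.27×88 + 1.89×287 + 267.87×2 = 463.76 + 663.25 + 903.76 + 542.43 + 535.74 = 3108.94
P = 3231.47 / 3108.94 × 100 = 103.9412
Fisher = √(L × P) = √(101.7335 × 103.9412) = 102.8315

102.83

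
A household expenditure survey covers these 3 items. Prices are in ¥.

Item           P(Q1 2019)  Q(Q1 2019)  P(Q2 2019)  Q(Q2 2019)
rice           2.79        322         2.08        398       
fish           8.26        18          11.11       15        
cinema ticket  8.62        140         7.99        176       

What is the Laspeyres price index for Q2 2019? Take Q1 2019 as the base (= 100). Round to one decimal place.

88.2

Laspeyres price index uses base-period quantities as weights.
ΣP(Q2 2019)·Q(Q1 2019) = 2.08×322 + 11.11×18 + 7.99×140 = 669.76 + 199.98 + 1118.6 = 1988.34
ΣP(Q1 2019)·Q(Q1 2019) = 2.79×322 + 8.26×18 + 8.62×140 = 898.38 + 148.68 + 1206.8 = 2253.86
Index = 1988.34 / 2253.86 × 100 = 88.2193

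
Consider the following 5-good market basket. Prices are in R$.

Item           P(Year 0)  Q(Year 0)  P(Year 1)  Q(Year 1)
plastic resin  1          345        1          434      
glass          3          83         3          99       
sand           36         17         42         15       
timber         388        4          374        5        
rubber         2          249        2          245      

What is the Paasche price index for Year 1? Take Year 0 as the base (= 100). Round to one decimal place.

100.5

Paasche price index uses current-period quantities as weights.
ΣP(Year 1)·Q(Year 1) = 1×434 + 3×99 + 42×15 + 374×5 + 2×245 = 434 + 297 + 630 + 1870 + 490 = 3721
ΣP(Year 0)·Q(Year 1) = 1×434 + 3×99 + 36×15 + 388×5 + 2×245 = 434 + 297 + 540 + 1940 + 490 = 3701
Index = 3721 / 3701 × 100 = 100.5404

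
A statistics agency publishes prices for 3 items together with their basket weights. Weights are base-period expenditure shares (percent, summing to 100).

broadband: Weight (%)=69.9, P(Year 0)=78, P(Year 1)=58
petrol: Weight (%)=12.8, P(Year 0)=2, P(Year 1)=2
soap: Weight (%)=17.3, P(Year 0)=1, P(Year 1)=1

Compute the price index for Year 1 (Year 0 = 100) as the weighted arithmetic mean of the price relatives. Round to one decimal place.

broadband: 69.9 × (58/78) = 69.9 × 0.743590 = 51.9769
petrol: 12.8 × (2/2) = 12.8 × 1.000000 = 12.8000
soap: 17.3 × (1/1) = 17.3 × 1.000000 = 17.3000
Index = Σ wᵢ·(p₁ᵢ/p₀ᵢ) = 51.9769 + 12.8000 + 17.3000 = 82.0769

82.1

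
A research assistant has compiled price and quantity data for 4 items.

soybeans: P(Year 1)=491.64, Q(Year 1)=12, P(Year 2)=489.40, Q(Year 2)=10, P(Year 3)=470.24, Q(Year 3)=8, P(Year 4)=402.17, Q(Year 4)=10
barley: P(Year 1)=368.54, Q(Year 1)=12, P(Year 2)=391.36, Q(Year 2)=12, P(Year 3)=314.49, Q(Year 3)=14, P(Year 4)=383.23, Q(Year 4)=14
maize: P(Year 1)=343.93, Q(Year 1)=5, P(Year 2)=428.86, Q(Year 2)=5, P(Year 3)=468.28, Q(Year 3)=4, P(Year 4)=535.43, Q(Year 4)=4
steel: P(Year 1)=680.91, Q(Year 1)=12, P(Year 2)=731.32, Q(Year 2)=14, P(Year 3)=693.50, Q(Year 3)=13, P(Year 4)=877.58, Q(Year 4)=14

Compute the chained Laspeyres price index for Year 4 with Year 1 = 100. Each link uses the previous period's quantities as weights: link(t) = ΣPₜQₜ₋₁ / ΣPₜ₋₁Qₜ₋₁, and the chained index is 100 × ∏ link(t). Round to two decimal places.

115.37

Link Year 1→Year 2:
ΣP(Year 2)Q(Year 1) = 489.40×12 + 391.36×12 + 428.86×5 + 731.32×12 = 5872.8 + 4696.32 + 2144.3 + 8775.84 = 21489.26
ΣP(Year 1)Q(Year 1) = 491.64×12 + 368.54×12 + 343.93×5 + 680.91×12 = 5899.68 + 4422.48 + 1719.65 + 8170.92 = 20212.73
link = 21489.26/20212.73 = 1.063155
Link Year 2→Year 3:
ΣP(Year 3)Q(Year 2) = 470.24×10 + 314.49×12 + 468.28×5 + 693.50×14 = 4702.4 + 3773.88 + 2341.4 + 9709 = 20526.68
ΣP(Year 2)Q(Year 2) = 489.40×10 + 391.36×12 + 428.86×5 + 731.32×14 = 4894 + 4696.32 + 2144.3 + 10238.48 = 21973.1
link = 20526.68/21973.1 = 0.934173
Link Year 3→Year 4:
ΣP(Year 4)Q(Year 3) = 402.17×8 + 383.23×14 + 535.43×4 + 877.58×13 = 3217.36 + 5365.22 + 2141.72 + 11408.54 = 22132.84
ΣP(Year 3)Q(Year 3) = 470.24×8 + 314.49×14 + 468.28×4 + 693.50×13 = 3761.92 + 4402.86 + 1873.12 + 9015.5 = 19053.4
link = 22132.84/19053.4 = 1.161622
Chained index = 100 × 1.063155 × 0.934173 × 1.161622 = 115.3688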